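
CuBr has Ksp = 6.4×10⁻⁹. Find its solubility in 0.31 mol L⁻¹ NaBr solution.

2.1×10⁻⁸ M

CuBr(s) ⇌ Cu⁺(aq) + Br⁻(aq)
Br⁻ is already present at 0.31 mol L⁻¹. If s mol/L of CuBr dissolves, [Cu⁺] = s while [Br⁻] ≈ 0.31 mol L⁻¹.
Ksp = [Cu⁺][Br⁻] = s(0.31)
s = 6.4×10⁻⁹ / (0.31) = 2.1×10⁻⁸
s = 2.1×10⁻⁸ mol L⁻¹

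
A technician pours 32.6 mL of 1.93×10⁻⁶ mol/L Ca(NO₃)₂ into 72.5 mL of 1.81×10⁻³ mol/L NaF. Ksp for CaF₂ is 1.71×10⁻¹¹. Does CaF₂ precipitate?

No

The combined volume is 105.1 mL.
[Ca²⁺] = (1.93×10⁻⁶)(32.6)/105.1 = 5.99×10⁻⁷ mol/L
[F⁻] = (1.81×10⁻³)(72.5)/105.1 = 1.25×10⁻³ mol/L
Q = [Ca²⁺][F⁻]^2 = 9.33×10⁻¹³
Since Q (9.33×10⁻¹³) is less than Ksp (1.71×10⁻¹¹), no CaF₂ precipitates.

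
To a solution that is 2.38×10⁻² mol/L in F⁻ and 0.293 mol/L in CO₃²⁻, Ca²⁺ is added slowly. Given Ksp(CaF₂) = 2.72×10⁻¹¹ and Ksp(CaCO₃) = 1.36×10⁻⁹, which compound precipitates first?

CaCO₃

The threshold for precipitation is Q = Ksp.
For CaF₂: [Ca²⁺] = (Ksp/[F⁻]^2) = 4.80×10⁻⁸ mol/L
For CaCO₃: [Ca²⁺] = (Ksp/[CO₃²⁻]) = 4.64×10⁻⁹ mol/L
Since CaCO₃ needs less Ca²⁺ to reach saturation, it precipitates first.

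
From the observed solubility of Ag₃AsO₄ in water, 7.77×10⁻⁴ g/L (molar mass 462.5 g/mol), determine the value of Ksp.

Ksp = 2.15×10⁻²²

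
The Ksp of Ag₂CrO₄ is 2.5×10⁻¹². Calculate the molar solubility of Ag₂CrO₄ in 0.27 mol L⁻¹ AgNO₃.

Ag₂CrO₄(s) ⇌ 2 Ag⁺(aq) + CrO₄²⁻(aq)
Ag⁺ is already present at 0.27 mol L⁻¹. If s mol/L of Ag₂CrO₄ dissolves, [CrO₄²⁻] = s while [Ag⁺] ≈ 0.27 mol L⁻¹.
Ksp = [Ag⁺]^2[CrO₄²⁻] = (0.27)^2s
s = 2.5×10⁻¹² / (0.27)^2 = 3.4×10⁻¹¹
s = 3.4×10⁻¹¹ mol L⁻¹

3.4×10⁻¹¹ M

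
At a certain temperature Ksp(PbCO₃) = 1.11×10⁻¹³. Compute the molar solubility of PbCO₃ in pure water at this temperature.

3.33×10⁻⁷ M

PbCO₃(s) ⇌ Pb²⁺(aq) + CO₃²⁻(aq)
Call the molar solubility s, so that [Pb²⁺] = s and [CO₃²⁻] = s.
Ksp = [Pb²⁺][CO₃²⁻] = s · s = s^2
s^2 = 1.11×10⁻¹³
s = 3.33×10⁻⁷ M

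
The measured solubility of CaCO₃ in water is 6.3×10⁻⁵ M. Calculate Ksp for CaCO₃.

Ksp = 4.0×10⁻⁹

CaCO₃(s) ⇌ Ca²⁺(aq) + CO₃²⁻(aq)
Call the molar solubility s, so that [Ca²⁺] = s and [CO₃²⁻] = s.
Ksp = [Ca²⁺][CO₃²⁻] = s · s = s^2
Ksp = (6.3×10⁻⁵)^2 = 4.0×10⁻⁹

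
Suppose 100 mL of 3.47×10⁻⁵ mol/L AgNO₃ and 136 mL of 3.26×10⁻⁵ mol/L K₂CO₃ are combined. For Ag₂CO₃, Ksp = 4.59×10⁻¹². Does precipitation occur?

After mixing, V = 100 mL + 136 mL = 236 mL.
[Ag⁺] = (3.47×10⁻⁵)(100)/236 = 1.47×10⁻⁵ mol/L
[CO₃²⁻] = (3.26×10⁻⁵)(136)/236 = 1.88×10⁻⁵ mol/L
Q = [Ag⁺]^2[CO₃²⁻] = 4.06×10⁻¹⁵
Since Q (4.06×10⁻¹⁵) is less than Ksp (4.59×10⁻¹²), no Ag₂CO₃ precipitates.

No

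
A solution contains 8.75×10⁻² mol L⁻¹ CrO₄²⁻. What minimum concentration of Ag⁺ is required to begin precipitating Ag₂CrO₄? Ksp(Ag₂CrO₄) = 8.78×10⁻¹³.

Each salt precipitates once Q = Ksp for that salt.
Ag₂CrO₄(s) ⇌ 2 Ag⁺(aq) + CrO₄²⁻(aq)
Ksp = [Ag⁺]^2[CrO₄²⁻] = [Ag⁺]^2(8.75×10⁻²)
[Ag⁺]^2 = 8.78×10⁻¹³ / (8.75×10⁻²) = 1.00×10⁻¹¹
[Ag⁺] = 3.17×10⁻⁶ mol L⁻¹

3.17×10⁻⁶ M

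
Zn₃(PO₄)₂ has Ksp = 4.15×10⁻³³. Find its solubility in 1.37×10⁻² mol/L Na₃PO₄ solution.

9.36×10⁻¹¹ M

Zn₃(PO₄)₂(s) ⇌ 3 Zn²⁺(aq) + 2 PO₄³⁻(aq)
Let s be the solubility of Zn₃(PO₄)₂ here. The common ion gives [PO₄³⁻] ≈ 1.37×10⁻² mol/L, and [Zn²⁺] = 3s.
Ksp = [Zn²⁺]^3[PO₄³⁻]^2 = (3s)^3(1.37×10⁻²)^2
(3s)^3 = 4.15×10⁻³³ / (1.37×10⁻²)^2 = 2.21×10⁻²⁹
s = 9.36×10⁻¹¹ mol/L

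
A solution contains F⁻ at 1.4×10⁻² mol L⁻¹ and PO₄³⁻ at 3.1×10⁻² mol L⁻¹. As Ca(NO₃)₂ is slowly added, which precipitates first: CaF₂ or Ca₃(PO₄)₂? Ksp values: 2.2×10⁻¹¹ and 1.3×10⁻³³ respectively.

Ca₃(PO₄)₂

Precipitation of each salt begins when its ion product equals Ksp.
For CaF₂: [Ca²⁺] = (Ksp/[F⁻]^2) = 1.1×10⁻⁷ mol L⁻¹
For Ca₃(PO₄)₂: [Ca²⁺] = (Ksp/[PO₄³⁻]^2)^(1/3) = 1.1×10⁻¹⁰ mol L⁻¹
Since Ca₃(PO₄)₂ needs less Ca²⁺ to reach saturation, it precipitates first.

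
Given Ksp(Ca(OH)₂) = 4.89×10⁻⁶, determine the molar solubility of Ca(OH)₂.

1.07×10⁻² M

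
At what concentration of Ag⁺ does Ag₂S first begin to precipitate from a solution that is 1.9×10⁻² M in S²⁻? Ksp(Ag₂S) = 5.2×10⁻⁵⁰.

1.7×10⁻²⁴ M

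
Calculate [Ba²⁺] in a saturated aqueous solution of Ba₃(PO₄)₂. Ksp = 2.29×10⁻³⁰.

Ba₃(PO₄)₂(s) ⇌ 3 Ba²⁺(aq) + 2 PO₄³⁻(aq)
Call the molar solubility s, so that [Ba²⁺] = 3s and [PO₄³⁻] = 2s.
Ksp = [Ba²⁺]^3[PO₄³⁻]^2 = (3s)^3 · (2s)^2 = 108s^5 = 2.29×10⁻³⁰
s = 4.63×10⁻⁷ mol/L
[Ba²⁺] = 3s = 1.39×10⁻⁶ mol/L

1.39×10⁻⁶ M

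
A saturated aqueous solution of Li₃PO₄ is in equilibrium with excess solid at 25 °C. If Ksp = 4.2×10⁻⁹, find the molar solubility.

Li₃PO₄(s) ⇌ 3 Li⁺(aq) + PO₄³⁻(aq)
With molar solubility s: [Li⁺] = 3s, [PO₄³⁻] = s.
Ksp = [Li⁺]^3[PO₄³⁻] = (3s)^3 · s = 27s^4
27s^4 = 4.2×10⁻⁹  ⇒  s^4 = 1.6×10⁻¹⁰
s = (1.6×10⁻¹⁰)^(1/4) = 3.5×10⁻³ mol L⁻¹

3.5×10⁻³ M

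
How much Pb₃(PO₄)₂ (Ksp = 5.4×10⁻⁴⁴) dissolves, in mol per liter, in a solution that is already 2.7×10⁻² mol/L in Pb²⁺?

2.6×10⁻²⁰ M

Pb₃(PO₄)₂(s) ⇌ 3 Pb²⁺(aq) + 2 PO₄³⁻(aq)
With Pb²⁺ already at 2.7×10⁻² mol/L and s small, take [Pb²⁺] ≈ 2.7×10⁻² mol/L and [PO₄³⁻] = 2s.
Ksp = [Pb²⁺]^3[PO₄³⁻]^2 = (2.7×10⁻²)^3(2s)^2
(2s)^2 = 5.4×10⁻⁴⁴ / (2.7×10⁻²)^3 = 2.7×10⁻³⁹
s = 2.6×10⁻²⁰ mol/L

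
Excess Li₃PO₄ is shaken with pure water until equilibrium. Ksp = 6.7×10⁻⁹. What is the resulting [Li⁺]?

1.2×10⁻² M

Li₃PO₄(s) ⇌ 3 Li⁺(aq) + PO₄³⁻(aq)
With molar solubility s: [Li⁺] = 3s, [PO₄³⁻] = s.
Ksp = [Li⁺]^3[PO₄³⁻] = (3s)^3 · s = 27s^4 = 6.7×10⁻⁹
s = 4.0×10⁻³ mol/L
[Li⁺] = 3s = 1.2×10⁻² mol/L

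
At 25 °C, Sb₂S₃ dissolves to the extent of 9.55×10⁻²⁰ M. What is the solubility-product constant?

Sb₂S₃(s) ⇌ 2 Sb³⁺(aq) + 3 S²⁻(aq)
With molar solubility s: [Sb³⁺] = 2s, [S²⁻] = 3s.
Ksp = [Sb³⁺]^2[S²⁻]^3 = (2s)^2 · (3s)^3 = 108s^5
Ksp = 108 × (9.55×10⁻²⁰)^5 = 8.58×10⁻⁹⁴

Ksp = 8.58×10⁻⁹⁴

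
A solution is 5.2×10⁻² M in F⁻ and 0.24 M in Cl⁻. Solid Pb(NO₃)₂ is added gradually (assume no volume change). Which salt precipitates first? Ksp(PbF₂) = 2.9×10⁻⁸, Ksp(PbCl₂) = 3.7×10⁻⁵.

Precipitation begins when Q = Ksp.
For PbF₂: [Pb²⁺] = (Ksp/[F⁻]^2) = 1.1×10⁻⁵ M
For PbCl₂: [Pb²⁺] = (Ksp/[Cl⁻]^2) = 6.4×10⁻⁴ M
The smaller threshold [Pb²⁺] is reached first, so PbF₂ precipitates first.

PbF₂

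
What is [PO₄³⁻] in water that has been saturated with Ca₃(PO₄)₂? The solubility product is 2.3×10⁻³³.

Ca₃(PO₄)₂(s) ⇌ 3 Ca²⁺(aq) + 2 PO₄³⁻(aq)
Let s be the molar solubility. Then [Ca²⁺] = 3s and [PO₄³⁻] = 2s.
Ksp = [Ca²⁺]^3[PO₄³⁻]^2 = (3s)^3 · (2s)^2 = 108s^5 = 2.3×10⁻³³
s = 1.2×10⁻⁷ mol L⁻¹
[PO₄³⁻] = 2s = 2.3×10⁻⁷ mol L⁻¹

2.3×10⁻⁷ M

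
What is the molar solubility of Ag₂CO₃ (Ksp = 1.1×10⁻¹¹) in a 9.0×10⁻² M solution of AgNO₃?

1.4×10⁻⁹ M

Ag₂CO₃(s) ⇌ 2 Ag⁺(aq) + CO₃²⁻(aq)
Ag⁺ is already present at 9.0×10⁻² M. If s mol/L of Ag₂CO₃ dissolves, [CO₃²⁻] = s while [Ag⁺] ≈ 9.0×10⁻² M.
Ksp = [Ag⁺]^2[CO₃²⁻] = (9.0×10⁻²)^2s
s = 1.1×10⁻¹¹ / (9.0×10⁻²)^2 = 1.4×10⁻⁹
s = 1.4×10⁻⁹ M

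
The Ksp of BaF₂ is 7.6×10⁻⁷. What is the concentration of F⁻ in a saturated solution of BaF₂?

1.1×10⁻² M

BaF₂(s) ⇌ Ba²⁺(aq) + 2 F⁻(aq)
With molar solubility s: [Ba²⁺] = s, [F⁻] = 2s.
Ksp = [Ba²⁺][F⁻]^2 = s · (2s)^2 = 4s^3 = 7.6×10⁻⁷
s = 5.7×10⁻³ M
[F⁻] = 2s = 1.1×10⁻² M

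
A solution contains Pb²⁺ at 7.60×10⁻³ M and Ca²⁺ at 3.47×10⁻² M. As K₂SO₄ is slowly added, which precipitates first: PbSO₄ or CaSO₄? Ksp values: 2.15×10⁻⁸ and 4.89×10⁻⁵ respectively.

PbSO₄

A salt starts to precipitate once the ion product Q reaches its Ksp.
For PbSO₄: [SO₄²⁻] = (Ksp/[Pb²⁺]) = 2.83×10⁻⁶ M
For CaSO₄: [SO₄²⁻] = (Ksp/[Ca²⁺]) = 1.41×10⁻³ M
PbSO₄ requires the lower [SO₄²⁻], so it precipitates first.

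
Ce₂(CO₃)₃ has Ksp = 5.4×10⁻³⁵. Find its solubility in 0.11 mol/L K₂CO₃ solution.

1.0×10⁻¹⁶ M

Ce₂(CO₃)₃(s) ⇌ 2 Ce³⁺(aq) + 3 CO₃²⁻(aq)
With CO₃²⁻ already at 0.11 mol/L and s small, take [CO₃²⁻] ≈ 0.11 mol/L and [Ce³⁺] = 2s.
Ksp = [Ce³⁺]^2[CO₃²⁻]^3 = (2s)^2(0.11)^3
(2s)^2 = 5.4×10⁻³⁵ / (0.11)^3 = 4.1×10⁻³²
s = 1.0×10⁻¹⁶ mol/L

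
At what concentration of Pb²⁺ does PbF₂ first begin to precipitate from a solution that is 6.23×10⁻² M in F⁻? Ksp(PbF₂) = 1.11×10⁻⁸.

A salt starts to precipitate once the ion product Q reaches its Ksp.
PbF₂(s) ⇌ Pb²⁺(aq) + 2 F⁻(aq)
Ksp = [Pb²⁺][F⁻]^2 = [Pb²⁺](6.23×10⁻²)^2
[Pb²⁺] = 1.11×10⁻⁸ / (6.23×10⁻²)^2 = 2.86×10⁻⁶
[Pb²⁺] = 2.86×10⁻⁶ M

2.86×10⁻⁶ M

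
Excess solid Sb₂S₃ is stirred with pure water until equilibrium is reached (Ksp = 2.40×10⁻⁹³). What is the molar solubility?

1.17×10⁻¹⁹ M

Sb₂S₃(s) ⇌ 2 Sb³⁺(aq) + 3 S²⁻(aq)
Call the molar solubility s, so that [Sb³⁺] = 2s and [S²⁻] = 3s.
Ksp = [Sb³⁺]^2[S²⁻]^3 = (2s)^2 · (3s)^3 = 108s^5
108s^5 = 2.40×10⁻⁹³  ⇒  s^5 = 2.22×10⁻⁹⁵
Taking the 5th root, s = 1.17×10⁻¹⁹ mol L⁻¹.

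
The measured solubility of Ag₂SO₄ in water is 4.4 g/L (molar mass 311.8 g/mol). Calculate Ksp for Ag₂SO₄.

Ksp = 1.1×10⁻⁵

Convert to molarity: s = 4.4 / 311.8 = 1.411×10⁻² mol/L
Ag₂SO₄(s) ⇌ 2 Ag⁺(aq) + SO₄²⁻(aq)
Let s be the molar solubility. Then [Ag⁺] = 2s and [SO₄²⁻] = s.
Ksp = [Ag⁺]^2[SO₄²⁻] = (2s)^2 · s = 4s^3
Ksp = 4 × (1.411×10⁻²)^3 = 1.1×10⁻⁵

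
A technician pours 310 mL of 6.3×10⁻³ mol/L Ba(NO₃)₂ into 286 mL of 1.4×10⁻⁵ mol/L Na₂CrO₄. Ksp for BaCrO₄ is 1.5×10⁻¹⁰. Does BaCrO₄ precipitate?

Yes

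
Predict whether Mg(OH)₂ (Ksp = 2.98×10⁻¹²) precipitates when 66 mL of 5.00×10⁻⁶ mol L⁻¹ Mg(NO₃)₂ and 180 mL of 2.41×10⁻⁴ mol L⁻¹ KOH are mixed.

No

After mixing, V = 66 mL + 180 mL = 246 mL.
[Mg²⁺] = (5.00×10⁻⁶)(66)/246 = 1.34×10⁻⁶ mol L⁻¹
[OH⁻] = (2.41×10⁻⁴)(180)/246 = 1.76×10⁻⁴ mol L⁻¹
Q = [Mg²⁺][OH⁻]^2 = 4.17×10⁻¹⁴
Q < Ksp (4.17×10⁻¹⁴ vs 2.98×10⁻¹²); the solution remains unsaturated and no precipitate forms.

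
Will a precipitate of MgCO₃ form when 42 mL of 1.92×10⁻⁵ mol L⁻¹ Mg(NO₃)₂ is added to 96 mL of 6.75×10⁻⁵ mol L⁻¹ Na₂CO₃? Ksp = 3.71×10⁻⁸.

After mixing, V = 42 mL + 96 mL = 138 mL.
[Mg²⁺] = (1.92×10⁻⁵)(42)/138 = 5.84×10⁻⁶ mol L⁻¹
[CO₃²⁻] = (6.75×10⁻⁵)(96)/138 = 4.70×10⁻⁵ mol L⁻¹
Q = [Mg²⁺][CO₃²⁻] = 2.74×10⁻¹⁰
Q = 2.74×10⁻¹⁰ < Ksp = 3.71×10⁻⁸, so the solution is unsaturated and no precipitate forms.

No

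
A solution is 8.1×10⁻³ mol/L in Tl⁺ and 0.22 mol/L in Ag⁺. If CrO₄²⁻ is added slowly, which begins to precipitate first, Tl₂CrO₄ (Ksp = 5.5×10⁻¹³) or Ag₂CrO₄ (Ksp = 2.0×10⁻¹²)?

A salt starts to precipitate once the ion product Q reaches its Ksp.
For Tl₂CrO₄: [CrO₄²⁻] = (Ksp/[Tl⁺]^2) = 8.4×10⁻⁹ mol/L
For Ag₂CrO₄: [CrO₄²⁻] = (Ksp/[Ag⁺]^2) = 4.1×10⁻¹¹ mol/L
Ag₂CrO₄ requires the lower [CrO₄²⁻], so it precipitates first.

Ag₂CrO₄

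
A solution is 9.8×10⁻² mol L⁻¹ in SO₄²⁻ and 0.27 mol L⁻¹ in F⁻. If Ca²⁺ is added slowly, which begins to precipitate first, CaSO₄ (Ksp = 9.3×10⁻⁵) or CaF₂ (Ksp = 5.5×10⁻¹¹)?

CaF₂

Precipitation begins when Q = Ksp.
For CaSO₄: [Ca²⁺] = (Ksp/[SO₄²⁻]) = 9.5×10⁻⁴ mol L⁻¹
For CaF₂: [Ca²⁺] = (Ksp/[F⁻]^2) = 7.5×10⁻¹⁰ mol L⁻¹
The smaller threshold [Ca²⁺] is reached first, so CaF₂ precipitates first.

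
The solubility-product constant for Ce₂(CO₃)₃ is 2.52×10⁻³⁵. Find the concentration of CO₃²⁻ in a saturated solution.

Ce₂(CO₃)₃(s) ⇌ 2 Ce³⁺(aq) + 3 CO₃²⁻(aq)
For each mole of Ce₂(CO₃)₃ that dissolves per liter, [Ce³⁺] = 2s and [CO₃²⁻] = 3s; let s denote this solubility.
Ksp = [Ce³⁺]^2[CO₃²⁻]^3 = (2s)^2 · (3s)^3 = 108s^5 = 2.52×10⁻³⁵
s = 4.72×10⁻⁸ M
[CO₃²⁻] = 3s = 1.41×10⁻⁷ M

1.41×10⁻⁷ M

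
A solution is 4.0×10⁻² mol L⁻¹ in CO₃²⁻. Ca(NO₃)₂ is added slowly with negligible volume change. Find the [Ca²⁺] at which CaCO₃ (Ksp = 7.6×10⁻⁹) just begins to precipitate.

Precipitation begins when Q = Ksp.
CaCO₃(s) ⇌ Ca²⁺(aq) + CO₃²⁻(aq)
Ksp = [Ca²⁺][CO₃²⁻] = [Ca²⁺](4.0×10⁻²)
[Ca²⁺] = 7.6×10⁻⁹ / (4.0×10⁻²) = 1.9×10⁻⁷
[Ca²⁺] = 1.9×10⁻⁷ mol L⁻¹

1.9×10⁻⁷ M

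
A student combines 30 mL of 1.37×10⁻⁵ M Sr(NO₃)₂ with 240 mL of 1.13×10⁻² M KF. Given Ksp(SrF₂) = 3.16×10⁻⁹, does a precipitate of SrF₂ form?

No

Total volume after mixing = 30 + 240 = 270 mL.
[Sr²⁺] = (1.37×10⁻⁵)(30)/270 = 1.52×10⁻⁶ M
[F⁻] = (1.13×10⁻²)(240)/270 = 1.00×10⁻² M
Q = [Sr²⁺][F⁻]^2 = 1.54×10⁻¹⁰
Q < Ksp (1.54×10⁻¹⁰ vs 3.16×10⁻⁹); the solution remains unsaturated and no precipitate forms.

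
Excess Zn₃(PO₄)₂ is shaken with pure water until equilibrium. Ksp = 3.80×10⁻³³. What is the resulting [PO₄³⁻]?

Zn₃(PO₄)₂(s) ⇌ 3 Zn²⁺(aq) + 2 PO₄³⁻(aq)
Call the molar solubility s, so that [Zn²⁺] = 3s and [PO₄³⁻] = 2s.
Ksp = [Zn²⁺]^3[PO₄³⁻]^2 = (3s)^3 · (2s)^2 = 108s^5 = 3.80×10⁻³³
s = 1.29×10⁻⁷ M
[PO₄³⁻] = 2s = 2.57×10⁻⁷ M

2.57×10⁻⁷ M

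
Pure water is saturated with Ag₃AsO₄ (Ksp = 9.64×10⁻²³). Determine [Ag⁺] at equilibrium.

Ag₃AsO₄(s) ⇌ 3 Ag⁺(aq) + AsO₄³⁻(aq)
With molar solubility s: [Ag⁺] = 3s, [AsO₄³⁻] = s.
Ksp = [Ag⁺]^3[AsO₄³⁻] = (3s)^3 · s = 27s^4 = 9.64×10⁻²³
s = 1.37×10⁻⁶ mol L⁻¹
[Ag⁺] = 3s = 4.12×10⁻⁶ mol L⁻¹

4.12×10⁻⁶ M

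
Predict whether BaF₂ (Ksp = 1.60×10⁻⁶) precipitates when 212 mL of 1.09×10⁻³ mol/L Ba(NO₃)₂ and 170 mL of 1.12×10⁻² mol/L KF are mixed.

The combined volume is 382 mL.
[Ba²⁺] = (1.09×10⁻³)(212)/382 = 6.05×10⁻⁴ mol/L
[F⁻] = (1.12×10⁻²)(170)/382 = 4.98×10⁻³ mol/L
Q = [Ba²⁺][F⁻]^2 = 1.50×10⁻⁸
Since Q (1.50×10⁻⁸) is less than Ksp (1.60×10⁻⁶), no BaF₂ precipitates.

No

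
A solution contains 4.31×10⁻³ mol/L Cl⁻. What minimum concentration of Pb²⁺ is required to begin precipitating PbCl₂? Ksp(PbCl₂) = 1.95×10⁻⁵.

1.05 M

A salt starts to precipitate once the ion product Q reaches its Ksp.
PbCl₂(s) ⇌ Pb²⁺(aq) + 2 Cl⁻(aq)
Ksp = [Pb²⁺][Cl⁻]^2 = [Pb²⁺](4.31×10⁻³)^2
[Pb²⁺] = 1.95×10⁻⁵ / (4.31×10⁻³)^2 = 1.05
[Pb²⁺] = 1.05 mol/L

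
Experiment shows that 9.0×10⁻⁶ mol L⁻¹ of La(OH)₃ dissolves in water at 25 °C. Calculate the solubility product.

Ksp = 1.8×10⁻¹⁹

La(OH)₃(s) ⇌ La³⁺(aq) + 3 OH⁻(aq)
With molar solubility s: [La³⁺] = s, [OH⁻] = 3s.
Ksp = [La³⁺][OH⁻]^3 = s · (3s)^3 = 27s^4
Ksp = 27 × (9.0×10⁻⁶)^4 = 1.8×10⁻¹⁹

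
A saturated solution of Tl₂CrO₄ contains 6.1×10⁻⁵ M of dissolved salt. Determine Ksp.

Tl₂CrO₄(s) ⇌ 2 Tl⁺(aq) + CrO₄²⁻(aq)
For each mole of Tl₂CrO₄ that dissolves per liter, [Tl⁺] = 2s and [CrO₄²⁻] = s; let s denote this solubility.
Ksp = [Tl⁺]^2[CrO₄²⁻] = (2s)^2 · s = 4s^3
Ksp = 4 × (6.1×10⁻⁵)^3 = 9.1×10⁻¹³

Ksp = 9.1×10⁻¹³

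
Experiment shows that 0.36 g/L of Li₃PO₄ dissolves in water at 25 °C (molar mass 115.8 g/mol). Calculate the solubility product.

Molar solubility s = (0.36 g/L) / (115.8 g/mol) = 3.109×10⁻³ mol/L
Li₃PO₄(s) ⇌ 3 Li⁺(aq) + PO₄³⁻(aq)
For each mole of Li₃PO₄ that dissolves per liter, [Li⁺] = 3s and [PO₄³⁻] = s; let s denote this solubility.
Ksp = [Li⁺]^3[PO₄³⁻] = (3s)^3 · s = 27s^4
Ksp = 27 × (3.109×10⁻³)^4 = 2.5×10⁻⁹

Ksp = 2.5×10⁻⁹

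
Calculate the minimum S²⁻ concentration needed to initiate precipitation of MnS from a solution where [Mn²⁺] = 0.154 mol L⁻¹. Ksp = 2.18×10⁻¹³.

1.42×10⁻¹² M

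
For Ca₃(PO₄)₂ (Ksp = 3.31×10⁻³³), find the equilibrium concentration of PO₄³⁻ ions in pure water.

2.50×10⁻⁷ M

Ca₃(PO₄)₂(s) ⇌ 3 Ca²⁺(aq) + 2 PO₄³⁻(aq)
With molar solubility s: [Ca²⁺] = 3s, [PO₄³⁻] = 2s.
Ksp = [Ca²⁺]^3[PO₄³⁻]^2 = (3s)^3 · (2s)^2 = 108s^5 = 3.31×10⁻³³
s = 1.25×10⁻⁷ mol/L
[PO₄³⁻] = 2s = 2.50×10⁻⁷ mol/L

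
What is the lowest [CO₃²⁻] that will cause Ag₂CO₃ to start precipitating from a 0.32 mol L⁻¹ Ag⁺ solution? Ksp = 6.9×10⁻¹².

A salt starts to precipitate once the ion product Q reaches its Ksp.
Ag₂CO₃(s) ⇌ 2 Ag⁺(aq) + CO₃²⁻(aq)
Ksp = [Ag⁺]^2[CO₃²⁻] = [CO₃²⁻](0.32)^2
[CO₃²⁻] = 6.9×10⁻¹² / (0.32)^2 = 6.7×10⁻¹¹
[CO₃²⁻] = 6.7×10⁻¹¹ mol L⁻¹

6.7×10⁻¹¹ M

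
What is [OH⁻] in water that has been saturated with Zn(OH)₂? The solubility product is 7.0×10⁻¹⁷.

5.2×10⁻⁶ M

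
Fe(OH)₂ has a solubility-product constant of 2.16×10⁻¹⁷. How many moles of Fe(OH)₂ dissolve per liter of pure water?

1.75×10⁻⁶ M

Fe(OH)₂(s) ⇌ Fe²⁺(aq) + 2 OH⁻(aq)
Let s be the molar solubility. Then [Fe²⁺] = s and [OH⁻] = 2s.
Ksp = [Fe²⁺][OH⁻]^2 = s · (2s)^2 = 4s^3
4s^3 = 2.16×10⁻¹⁷  ⇒  s^3 = 5.40×10⁻¹⁸
s = 1.75×10⁻⁶ M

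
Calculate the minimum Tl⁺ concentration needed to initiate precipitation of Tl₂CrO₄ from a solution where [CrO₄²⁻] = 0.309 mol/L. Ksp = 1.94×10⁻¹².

2.51×10⁻⁶ M

Precipitation begins when Q = Ksp.
Tl₂CrO₄(s) ⇌ 2 Tl⁺(aq) + CrO₄²⁻(aq)
Ksp = [Tl⁺]^2[CrO₄²⁻] = [Tl⁺]^2(0.309)
[Tl⁺]^2 = 1.94×10⁻¹² / (0.309) = 6.28×10⁻¹²
[Tl⁺] = 2.51×10⁻⁶ mol/L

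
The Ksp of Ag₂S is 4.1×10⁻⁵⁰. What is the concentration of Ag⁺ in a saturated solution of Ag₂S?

4.3×10⁻¹⁷ M

Ag₂S(s) ⇌ 2 Ag⁺(aq) + S²⁻(aq)
For each mole of Ag₂S that dissolves per liter, [Ag⁺] = 2s and [S²⁻] = s; let s denote this solubility.
Ksp = [Ag⁺]^2[S²⁻] = (2s)^2 · s = 4s^3 = 4.1×10⁻⁵⁰
s = 2.2×10⁻¹⁷ mol/L
[Ag⁺] = 2s = 4.3×10⁻¹⁷ mol/L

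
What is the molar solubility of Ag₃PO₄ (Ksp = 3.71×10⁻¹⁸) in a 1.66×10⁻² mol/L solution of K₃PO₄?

Ag₃PO₄(s) ⇌ 3 Ag⁺(aq) + PO₄³⁻(aq)
Let s be the solubility of Ag₃PO₄ here. The common ion gives [PO₄³⁻] ≈ 1.66×10⁻² mol/L, and [Ag⁺] = 3s.
Ksp = [Ag⁺]^3[PO₄³⁻] = (3s)^3(1.66×10⁻²)
(3s)^3 = 3.71×10⁻¹⁸ / (1.66×10⁻²) = 2.23×10⁻¹⁶
s = 2.02×10⁻⁶ mol/L

2.02×10⁻⁶ M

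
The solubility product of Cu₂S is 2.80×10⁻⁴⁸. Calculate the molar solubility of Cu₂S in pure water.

8.88×10⁻¹⁷ M

Cu₂S(s) ⇌ 2 Cu⁺(aq) + S²⁻(aq)
Let s be the molar solubility. Then [Cu⁺] = 2s and [S²⁻] = s.
Ksp = [Cu⁺]^2[S²⁻] = (2s)^2 · s = 4s^3
4s^3 = 2.80×10⁻⁴⁸  ⇒  s^3 = 7.00×10⁻⁴⁹
Taking the 3rd root, s = 8.88×10⁻¹⁷ mol/L.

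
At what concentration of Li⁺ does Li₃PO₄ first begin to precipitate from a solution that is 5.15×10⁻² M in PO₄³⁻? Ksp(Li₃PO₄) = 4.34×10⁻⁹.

4.38×10⁻³ M

A salt starts to precipitate once the ion product Q reaches its Ksp.
Li₃PO₄(s) ⇌ 3 Li⁺(aq) + PO₄³⁻(aq)
Ksp = [Li⁺]^3[PO₄³⁻] = [Li⁺]^3(5.15×10⁻²)
[Li⁺]^3 = 4.34×10⁻⁹ / (5.15×10⁻²) = 8.43×10⁻⁸
[Li⁺] = 4.38×10⁻³ M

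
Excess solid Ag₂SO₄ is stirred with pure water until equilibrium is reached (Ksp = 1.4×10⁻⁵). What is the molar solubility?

1.5×10⁻² M

Ag₂SO₄(s) ⇌ 2 Ag⁺(aq) + SO₄²⁻(aq)
With molar solubility s: [Ag⁺] = 2s, [SO₄²⁻] = s.
Ksp = [Ag⁺]^2[SO₄²⁻] = (2s)^2 · s = 4s^3
4s^3 = 1.4×10⁻⁵  ⇒  s^3 = 3.5×10⁻⁶
Taking the 3rd root, s = 1.5×10⁻² mol/L.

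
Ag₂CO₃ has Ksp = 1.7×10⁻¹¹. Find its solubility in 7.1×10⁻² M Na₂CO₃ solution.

Ag₂CO₃(s) ⇌ 2 Ag⁺(aq) + CO₃²⁻(aq)
The solution already contains CO₃²⁻ at 7.1×10⁻² M. Let s be the molar solubility of Ag₂CO₃.
[CO₃²⁻] ≈ 7.1×10⁻² M (common ion dominates); [Ag⁺] = 2s.
Ksp = [Ag⁺]^2[CO₃²⁻] = (2s)^2(7.1×10⁻²)
(2s)^2 = 1.7×10⁻¹¹ / (7.1×10⁻²) = 2.4×10⁻¹⁰
s = 7.7×10⁻⁶ M

7.7×10⁻⁶ M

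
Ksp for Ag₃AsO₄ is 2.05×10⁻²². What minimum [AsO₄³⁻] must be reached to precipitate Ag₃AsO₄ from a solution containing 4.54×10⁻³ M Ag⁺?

Precipitation of each salt begins when its ion product equals Ksp.
Ag₃AsO₄(s) ⇌ 3 Ag⁺(aq) + AsO₄³⁻(aq)
Ksp = [Ag⁺]^3[AsO₄³⁻] = [AsO₄³⁻](4.54×10⁻³)^3
[AsO₄³⁻] = 2.05×10⁻²² / (4.54×10⁻³)^3 = 2.19×10⁻¹⁵
[AsO₄³⁻] = 2.19×10⁻¹⁵ M

2.19×10⁻¹⁵ M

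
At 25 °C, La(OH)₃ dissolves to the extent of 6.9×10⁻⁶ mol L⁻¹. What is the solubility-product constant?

La(OH)₃(s) ⇌ La³⁺(aq) + 3 OH⁻(aq)
With molar solubility s: [La³⁺] = s, [OH⁻] = 3s.
Ksp = [La³⁺][OH⁻]^3 = s · (3s)^3 = 27s^4
Ksp = 27 × (6.9×10⁻⁶)^4 = 6.1×10⁻²⁰

Ksp = 6.1×10⁻²⁰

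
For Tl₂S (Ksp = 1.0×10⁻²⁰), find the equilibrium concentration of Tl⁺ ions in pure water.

2.7×10⁻⁷ M

Tl₂S(s) ⇌ 2 Tl⁺(aq) + S²⁻(aq)
With molar solubility s: [Tl⁺] = 2s, [S²⁻] = s.
Ksp = [Tl⁺]^2[S²⁻] = (2s)^2 · s = 4s^3 = 1.0×10⁻²⁰
s = 1.4×10⁻⁷ mol/L
[Tl⁺] = 2s = 2.7×10⁻⁷ mol/L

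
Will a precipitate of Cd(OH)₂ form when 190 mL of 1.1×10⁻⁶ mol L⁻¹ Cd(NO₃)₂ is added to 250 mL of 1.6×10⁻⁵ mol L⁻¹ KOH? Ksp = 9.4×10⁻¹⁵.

The combined volume is 440 mL.
[Cd²⁺] = (1.1×10⁻⁶)(190)/440 = 4.8×10⁻⁷ mol L⁻¹
[OH⁻] = (1.6×10⁻⁵)(250)/440 = 9.1×10⁻⁶ mol L⁻¹
Q = [Cd²⁺][OH⁻]^2 = 3.9×10⁻¹⁷
Q < Ksp (3.9×10⁻¹⁷ vs 9.4×10⁻¹⁵); the solution remains unsaturated and no precipitate forms.

No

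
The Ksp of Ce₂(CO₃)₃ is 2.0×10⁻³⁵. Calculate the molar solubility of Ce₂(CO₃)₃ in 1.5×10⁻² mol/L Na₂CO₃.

Ce₂(CO₃)₃(s) ⇌ 2 Ce³⁺(aq) + 3 CO₃²⁻(aq)
CO₃²⁻ is already present at 1.5×10⁻² mol/L. If s mol/L of Ce₂(CO₃)₃ dissolves, [Ce³⁺] = 2s while [CO₃²⁻] ≈ 1.5×10⁻² mol/L.
Ksp = [Ce³⁺]^2[CO₃²⁻]^3 = (2s)^2(1.5×10⁻²)^3
(2s)^2 = 2.0×10⁻³⁵ / (1.5×10⁻²)^3 = 5.9×10⁻³⁰
s = 1.2×10⁻¹⁵ mol/L

1.2×10⁻¹⁵ M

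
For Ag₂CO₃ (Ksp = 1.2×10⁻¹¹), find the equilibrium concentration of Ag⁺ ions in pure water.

Ag₂CO₃(s) ⇌ 2 Ag⁺(aq) + CO₃²⁻(aq)
Let s be the molar solubility. Then [Ag⁺] = 2s and [CO₃²⁻] = s.
Ksp = [Ag⁺]^2[CO₃²⁻] = (2s)^2 · s = 4s^3 = 1.2×10⁻¹¹
s = 1.4×10⁻⁴ M
[Ag⁺] = 2s = 2.9×10⁻⁴ M

2.9×10⁻⁴ M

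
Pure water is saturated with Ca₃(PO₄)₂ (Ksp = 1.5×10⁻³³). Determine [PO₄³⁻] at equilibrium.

Ca₃(PO₄)₂(s) ⇌ 3 Ca²⁺(aq) + 2 PO₄³⁻(aq)
Let s be the molar solubility. Then [Ca²⁺] = 3s and [PO₄³⁻] = 2s.
Ksp = [Ca²⁺]^3[PO₄³⁻]^2 = (3s)^3 · (2s)^2 = 108s^5 = 1.5×10⁻³³
s = 1.1×10⁻⁷ mol L⁻¹
[PO₄³⁻] = 2s = 2.1×10⁻⁷ mol L⁻¹

2.1×10⁻⁷ M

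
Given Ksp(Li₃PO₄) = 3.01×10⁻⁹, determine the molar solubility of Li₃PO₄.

Li₃PO₄(s) ⇌ 3 Li⁺(aq) + PO₄³⁻(aq)
For each mole of Li₃PO₄ that dissolves per liter, [Li⁺] = 3s and [PO₄³⁻] = s; let s denote this solubility.
Ksp = [Li⁺]^3[PO₄³⁻] = (3s)^3 · s = 27s^4
27s^4 = 3.01×10⁻⁹  ⇒  s^4 = 1.11×10⁻¹⁰
Taking the 4th root, s = 3.25×10⁻³ M.

3.25×10⁻³ M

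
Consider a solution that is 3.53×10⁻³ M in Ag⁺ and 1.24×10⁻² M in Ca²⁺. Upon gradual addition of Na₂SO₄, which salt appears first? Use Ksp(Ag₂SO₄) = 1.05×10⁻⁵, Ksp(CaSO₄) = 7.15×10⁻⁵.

CaSO₄

A salt starts to precipitate once the ion product Q reaches its Ksp.
For Ag₂SO₄: [SO₄²⁻] = (Ksp/[Ag⁺]^2) = 0.843 M
For CaSO₄: [SO₄²⁻] = (Ksp/[Ca²⁺]) = 5.77×10⁻³ M
Since CaSO₄ needs less SO₄²⁻ to reach saturation, it precipitates first.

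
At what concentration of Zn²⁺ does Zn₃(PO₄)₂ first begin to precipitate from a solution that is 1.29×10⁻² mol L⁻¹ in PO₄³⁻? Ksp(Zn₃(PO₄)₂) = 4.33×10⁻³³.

2.96×10⁻¹⁰ M

Precipitation of each salt begins when its ion product equals Ksp.
Zn₃(PO₄)₂(s) ⇌ 3 Zn²⁺(aq) + 2 PO₄³⁻(aq)
Ksp = [Zn²⁺]^3[PO₄³⁻]^2 = [Zn²⁺]^3(1.29×10⁻²)^2
[Zn²⁺]^3 = 4.33×10⁻³³ / (1.29×10⁻²)^2 = 2.60×10⁻²⁹
[Zn²⁺] = 2.96×10⁻¹⁰ mol L⁻¹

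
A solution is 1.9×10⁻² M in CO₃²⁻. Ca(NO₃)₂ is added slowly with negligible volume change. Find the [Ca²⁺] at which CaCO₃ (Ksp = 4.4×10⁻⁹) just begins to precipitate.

A salt starts to precipitate once the ion product Q reaches its Ksp.
CaCO₃(s) ⇌ Ca²⁺(aq) + CO₃²⁻(aq)
Ksp = [Ca²⁺][CO₃²⁻] = [Ca²⁺](1.9×10⁻²)
[Ca²⁺] = 4.4×10⁻⁹ / (1.9×10⁻²) = 2.3×10⁻⁷
[Ca²⁺] = 2.3×10⁻⁷ M

2.3×10⁻⁷ M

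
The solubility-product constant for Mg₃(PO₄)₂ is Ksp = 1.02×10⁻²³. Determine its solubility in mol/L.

Mg₃(PO₄)₂(s) ⇌ 3 Mg²⁺(aq) + 2 PO₄³⁻(aq)
For each mole of Mg₃(PO₄)₂ that dissolves per liter, [Mg²⁺] = 3s and [PO₄³⁻] = 2s; let s denote this solubility.
Ksp = [Mg²⁺]^3[PO₄³⁻]^2 = (3s)^3 · (2s)^2 = 108s^5
108s^5 = 1.02×10⁻²³  ⇒  s^5 = 9.44×10⁻²⁶
s = 9.89×10⁻⁶ mol/L

9.89×10⁻⁶ M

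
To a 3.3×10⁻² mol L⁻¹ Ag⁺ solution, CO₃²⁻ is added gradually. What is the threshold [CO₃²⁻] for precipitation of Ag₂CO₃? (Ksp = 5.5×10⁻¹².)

Precipitation of each salt begins when its ion product equals Ksp.
Ag₂CO₃(s) ⇌ 2 Ag⁺(aq) + CO₃²⁻(aq)
Ksp = [Ag⁺]^2[CO₃²⁻] = [CO₃²⁻](3.3×10⁻²)^2
[CO₃²⁻] = 5.5×10⁻¹² / (3.3×10⁻²)^2 = 5.1×10⁻⁹
[CO₃²⁻] = 5.1×10⁻⁹ mol L⁻¹

5.1×10⁻⁹ M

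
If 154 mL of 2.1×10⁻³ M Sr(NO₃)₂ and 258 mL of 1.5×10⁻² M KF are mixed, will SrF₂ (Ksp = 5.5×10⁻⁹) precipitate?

The combined volume is 412 mL.
[Sr²⁺] = (2.1×10⁻³)(154)/412 = 7.8×10⁻⁴ M
[F⁻] = (1.5×10⁻²)(258)/412 = 9.4×10⁻³ M
Q = [Sr²⁺][F⁻]^2 = 6.9×10⁻⁸
Because Q > Ksp (6.9×10⁻⁸ vs 5.5×10⁻⁹), a precipitate of SrF₂ forms.

Yes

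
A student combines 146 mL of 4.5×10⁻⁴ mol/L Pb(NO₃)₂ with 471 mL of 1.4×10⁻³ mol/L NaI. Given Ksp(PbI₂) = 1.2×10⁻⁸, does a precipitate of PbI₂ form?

No

Total volume after mixing = 146 + 471 = 617 mL.
[Pb²⁺] = (4.5×10⁻⁴)(146)/617 = 1.1×10⁻⁴ mol/L
[I⁻] = (1.4×10⁻³)(471)/617 = 1.1×10⁻³ mol/L
Q = [Pb²⁺][I⁻]^2 = 1.2×10⁻¹⁰
Q = 1.2×10⁻¹⁰ < Ksp = 1.2×10⁻⁸, so the solution is unsaturated and no precipitate forms.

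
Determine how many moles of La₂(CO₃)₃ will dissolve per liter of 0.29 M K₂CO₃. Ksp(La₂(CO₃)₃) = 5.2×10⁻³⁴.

La₂(CO₃)₃(s) ⇌ 2 La³⁺(aq) + 3 CO₃²⁻(aq)
With CO₃²⁻ already at 0.29 M and s small, take [CO₃²⁻] ≈ 0.29 M and [La³⁺] = 2s.
Ksp = [La³⁺]^2[CO₃²⁻]^3 = (2s)^2(0.29)^3
(2s)^2 = 5.2×10⁻³⁴ / (0.29)^3 = 2.1×10⁻³²
s = 7.3×10⁻¹⁷ M

7.3×10⁻¹⁷ M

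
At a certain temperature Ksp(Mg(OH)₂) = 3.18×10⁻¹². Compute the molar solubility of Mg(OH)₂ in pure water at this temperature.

9.26×10⁻⁵ M

Mg(OH)₂(s) ⇌ Mg²⁺(aq) + 2 OH⁻(aq)
Call the molar solubility s, so that [Mg²⁺] = s and [OH⁻] = 2s.
Ksp = [Mg²⁺][OH⁻]^2 = s · (2s)^2 = 4s^3
4s^3 = 3.18×10⁻¹²  ⇒  s^3 = 7.95×10⁻¹³
s = (7.95×10⁻¹³)^(1/3) = 9.26×10⁻⁵ mol L⁻¹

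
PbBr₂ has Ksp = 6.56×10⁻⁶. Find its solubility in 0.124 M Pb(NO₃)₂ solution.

PbBr₂(s) ⇌ Pb²⁺(aq) + 2 Br⁻(aq)
Let s be the solubility of PbBr₂ here. The common ion gives [Pb²⁺] ≈ 0.124 M, and [Br⁻] = 2s.
Ksp = [Pb²⁺][Br⁻]^2 = (0.124)(2s)^2
(2s)^2 = 6.56×10⁻⁶ / (0.124) = 5.29×10⁻⁵
s = 3.64×10⁻³ M

3.64×10⁻³ M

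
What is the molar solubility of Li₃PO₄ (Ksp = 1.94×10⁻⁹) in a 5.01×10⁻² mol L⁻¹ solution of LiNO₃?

1.54×10⁻⁵ M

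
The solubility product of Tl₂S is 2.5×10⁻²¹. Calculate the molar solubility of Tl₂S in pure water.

8.5×10⁻⁸ M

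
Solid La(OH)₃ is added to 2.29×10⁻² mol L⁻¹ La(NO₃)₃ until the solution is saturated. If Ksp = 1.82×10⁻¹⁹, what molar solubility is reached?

6.65×10⁻⁷ M

La(OH)₃(s) ⇌ La³⁺(aq) + 3 OH⁻(aq)
La³⁺ is already present at 2.29×10⁻² mol L⁻¹. If s mol/L of La(OH)₃ dissolves, [OH⁻] = 3s while [La³⁺] ≈ 2.29×10⁻² mol L⁻¹.
Ksp = [La³⁺][OH⁻]^3 = (2.29×10⁻²)(3s)^3
(3s)^3 = 1.82×10⁻¹⁹ / (2.29×10⁻²) = 7.95×10⁻¹⁸
s = 6.65×10⁻⁷ mol L⁻¹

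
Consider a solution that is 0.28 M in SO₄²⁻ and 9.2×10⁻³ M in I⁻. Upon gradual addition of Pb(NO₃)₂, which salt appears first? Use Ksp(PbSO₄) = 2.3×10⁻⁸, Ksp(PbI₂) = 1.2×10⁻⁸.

PbSO₄

Precipitation of each salt begins when its ion product equals Ksp.
For PbSO₄: [Pb²⁺] = (Ksp/[SO₄²⁻]) = 8.2×10⁻⁸ M
For PbI₂: [Pb²⁺] = (Ksp/[I⁻]^2) = 1.4×10⁻⁴ M
Since PbSO₄ needs less Pb²⁺ to reach saturation, it precipitates first.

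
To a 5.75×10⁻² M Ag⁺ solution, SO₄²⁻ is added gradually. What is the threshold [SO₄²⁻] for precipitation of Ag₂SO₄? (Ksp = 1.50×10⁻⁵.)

Precipitation begins when Q = Ksp.
Ag₂SO₄(s) ⇌ 2 Ag⁺(aq) + SO₄²⁻(aq)
Ksp = [Ag⁺]^2[SO₄²⁻] = [SO₄²⁻](5.75×10⁻²)^2
[SO₄²⁻] = 1.50×10⁻⁵ / (5.75×10⁻²)^2 = 4.54×10⁻³
[SO₄²⁻] = 4.54×10⁻³ M

4.54×10⁻³ M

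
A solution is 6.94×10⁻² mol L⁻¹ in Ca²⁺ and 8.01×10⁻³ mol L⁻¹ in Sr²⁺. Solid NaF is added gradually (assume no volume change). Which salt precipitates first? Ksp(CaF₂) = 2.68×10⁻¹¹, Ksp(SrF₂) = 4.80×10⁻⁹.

Precipitation begins when Q = Ksp.
For CaF₂: [F⁻] = (Ksp/[Ca²⁺])^(1/2) = 1.97×10⁻⁵ mol L⁻¹
For SrF₂: [F⁻] = (Ksp/[Sr²⁺])^(1/2) = 7.74×10⁻⁴ mol L⁻¹
Since CaF₂ needs less F⁻ to reach saturation, it precipitates first.

CaF₂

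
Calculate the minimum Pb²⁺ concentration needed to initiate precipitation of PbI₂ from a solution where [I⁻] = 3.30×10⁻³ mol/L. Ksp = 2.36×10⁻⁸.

Precipitation begins when Q = Ksp.
PbI₂(s) ⇌ Pb²⁺(aq) + 2 I⁻(aq)
Ksp = [Pb²⁺][I⁻]^2 = [Pb²⁺](3.30×10⁻³)^2
[Pb²⁺] = 2.36×10⁻⁸ / (3.30×10⁻³)^2 = 2.17×10⁻³
[Pb²⁺] = 2.17×10⁻³ mol/L

2.17×10⁻³ M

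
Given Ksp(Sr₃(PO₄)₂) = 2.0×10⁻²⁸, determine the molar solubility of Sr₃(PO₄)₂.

1.1×10⁻⁶ M

Sr₃(PO₄)₂(s) ⇌ 3 Sr²⁺(aq) + 2 PO₄³⁻(aq)
If s mol/L of Sr₃(PO₄)₂ dissolves, [Sr²⁺] = 3s and [PO₄³⁻] = 2s.
Ksp = [Sr²⁺]^3[PO₄³⁻]^2 = (3s)^3 · (2s)^2 = 108s^5
108s^5 = 2.0×10⁻²⁸  ⇒  s^5 = 1.9×10⁻³⁰
s = (1.9×10⁻³⁰)^(1/5) = 1.1×10⁻⁶ M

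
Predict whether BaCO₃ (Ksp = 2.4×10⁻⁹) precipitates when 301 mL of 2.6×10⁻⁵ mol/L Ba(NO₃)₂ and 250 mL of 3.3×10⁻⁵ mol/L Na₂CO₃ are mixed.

No

The combined volume is 551 mL.
[Ba²⁺] = (2.6×10⁻⁵)(301)/551 = 1.4×10⁻⁵ mol/L
[CO₃²⁻] = (3.3×10⁻⁵)(250)/551 = 1.5×10⁻⁵ mol/L
Q = [Ba²⁺][CO₃²⁻] = 2.1×10⁻¹⁰
Q = 2.1×10⁻¹⁰ < Ksp = 2.4×10⁻⁹, so the solution is unsaturated and no precipitate forms.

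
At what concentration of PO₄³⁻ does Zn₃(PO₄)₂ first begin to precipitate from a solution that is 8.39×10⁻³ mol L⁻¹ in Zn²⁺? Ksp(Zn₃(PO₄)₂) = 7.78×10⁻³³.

1.15×10⁻¹³ M

Precipitation of each salt begins when its ion product equals Ksp.
Zn₃(PO₄)₂(s) ⇌ 3 Zn²⁺(aq) + 2 PO₄³⁻(aq)
Ksp = [Zn²⁺]^3[PO₄³⁻]^2 = [PO₄³⁻]^2(8.39×10⁻³)^3
[PO₄³⁻]^2 = 7.78×10⁻³³ / (8.39×10⁻³)^3 = 1.32×10⁻²⁶
[PO₄³⁻] = 1.15×10⁻¹³ mol L⁻¹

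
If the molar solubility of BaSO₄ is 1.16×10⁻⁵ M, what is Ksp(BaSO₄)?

BaSO₄(s) ⇌ Ba²⁺(aq) + SO₄²⁻(aq)
For each mole of BaSO₄ that dissolves per liter, [Ba²⁺] = s and [SO₄²⁻] = s; let s denote this solubility.
Ksp = [Ba²⁺][SO₄²⁻] = s · s = s^2
Ksp = (1.16×10⁻⁵)^2 = 1.35×10⁻¹⁰

Ksp = 1.35×10⁻¹⁰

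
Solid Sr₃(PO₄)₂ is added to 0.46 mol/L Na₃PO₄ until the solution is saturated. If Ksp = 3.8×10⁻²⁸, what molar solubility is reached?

4.1×10⁻¹⁰ M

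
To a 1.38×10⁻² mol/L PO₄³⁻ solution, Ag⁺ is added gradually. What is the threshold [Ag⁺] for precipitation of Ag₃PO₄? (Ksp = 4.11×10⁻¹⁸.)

Each salt precipitates once Q = Ksp for that salt.
Ag₃PO₄(s) ⇌ 3 Ag⁺(aq) + PO₄³⁻(aq)
Ksp = [Ag⁺]^3[PO₄³⁻] = [Ag⁺]^3(1.38×10⁻²)
[Ag⁺]^3 = 4.11×10⁻¹⁸ / (1.38×10⁻²) = 2.98×10⁻¹⁶
[Ag⁺] = 6.68×10⁻⁶ mol/L

6.68×10⁻⁶ M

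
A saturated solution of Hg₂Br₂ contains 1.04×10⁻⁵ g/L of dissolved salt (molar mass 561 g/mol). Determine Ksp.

s = (1.04×10⁻⁵ g L⁻¹)/(561 g mol⁻¹) = 1.8538×10⁻⁸ M
Hg₂Br₂(s) ⇌ Hg₂²⁺(aq) + 2 Br⁻(aq)
If s mol/L of Hg₂Br₂ dissolves, [Hg₂²⁺] = s and [Br⁻] = 2s.
Ksp = [Hg₂²⁺][Br⁻]^2 = s · (2s)^2 = 4s^3
Ksp = 4 × (1.8538×10⁻⁸)^3 = 2.55×10⁻²³

Ksp = 2.55×10⁻²³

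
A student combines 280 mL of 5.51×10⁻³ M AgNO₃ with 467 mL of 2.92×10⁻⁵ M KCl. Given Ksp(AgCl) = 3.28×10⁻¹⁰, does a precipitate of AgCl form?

Yes

Total volume after mixing = 280 + 467 = 747 mL.
[Ag⁺] = (5.51×10⁻³)(280)/747 = 2.07×10⁻³ M
[Cl⁻] = (2.92×10⁻⁵)(467)/747 = 1.83×10⁻⁵ M
Q = [Ag⁺][Cl⁻] = 3.77×10⁻⁸
Since Q (3.77×10⁻⁸) exceeds Ksp (3.28×10⁻¹⁰), AgCl will precipitate.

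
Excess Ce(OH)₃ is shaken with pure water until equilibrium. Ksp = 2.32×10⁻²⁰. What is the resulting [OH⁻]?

Ce(OH)₃(s) ⇌ Ce³⁺(aq) + 3 OH⁻(aq)
For each mole of Ce(OH)₃ that dissolves per liter, [Ce³⁺] = s and [OH⁻] = 3s; let s denote this solubility.
Ksp = [Ce³⁺][OH⁻]^3 = s · (3s)^3 = 27s^4 = 2.32×10⁻²⁰
s = 5.41×10⁻⁶ M
[OH⁻] = 3s = 1.62×10⁻⁵ M

1.62×10⁻⁵ M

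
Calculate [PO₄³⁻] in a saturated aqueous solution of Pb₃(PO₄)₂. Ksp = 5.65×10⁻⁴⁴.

Pb₃(PO₄)₂(s) ⇌ 3 Pb²⁺(aq) + 2 PO₄³⁻(aq)
Call the molar solubility s, so that [Pb²⁺] = 3s and [PO₄³⁻] = 2s.
Ksp = [Pb²⁺]^3[PO₄³⁻]^2 = (3s)^3 · (2s)^2 = 108s^5 = 5.65×10⁻⁴⁴
s = 8.78×10⁻¹⁰ mol/L
[PO₄³⁻] = 2s = 1.76×10⁻⁹ mol/L

1.76×10⁻⁹ M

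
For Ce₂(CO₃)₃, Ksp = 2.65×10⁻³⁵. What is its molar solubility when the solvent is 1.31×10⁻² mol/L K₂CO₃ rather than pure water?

Ce₂(CO₃)₃(s) ⇌ 2 Ce³⁺(aq) + 3 CO₃²⁻(aq)
Let s be the solubility of Ce₂(CO₃)₃ here. The common ion gives [CO₃²⁻] ≈ 1.31×10⁻² mol/L, and [Ce³⁺] = 2s.
Ksp = [Ce³⁺]^2[CO₃²⁻]^3 = (2s)^2(1.31×10⁻²)^3
(2s)^2 = 2.65×10⁻³⁵ / (1.31×10⁻²)^3 = 1.18×10⁻²⁹
s = 1.72×10⁻¹⁵ mol/L

1.72×10⁻¹⁵ M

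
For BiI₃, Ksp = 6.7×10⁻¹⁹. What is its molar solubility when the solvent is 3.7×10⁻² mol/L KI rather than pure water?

1.3×10⁻¹⁴ M

BiI₃(s) ⇌ Bi³⁺(aq) + 3 I⁻(aq)
I⁻ is already present at 3.7×10⁻² mol/L. If s mol/L of BiI₃ dissolves, [Bi³⁺] = s while [I⁻] ≈ 3.7×10⁻² mol/L.
Ksp = [Bi³⁺][I⁻]^3 = s(3.7×10⁻²)^3
s = 6.7×10⁻¹⁹ / (3.7×10⁻²)^3 = 1.3×10⁻¹⁴
s = 1.3×10⁻¹⁴ mol/L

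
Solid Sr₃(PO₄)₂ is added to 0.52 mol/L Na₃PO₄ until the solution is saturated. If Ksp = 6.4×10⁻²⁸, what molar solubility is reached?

4.4×10⁻¹⁰ M

Sr₃(PO₄)₂(s) ⇌ 3 Sr²⁺(aq) + 2 PO₄³⁻(aq)
The solution already contains PO₄³⁻ at 0.52 mol/L. Let s be the molar solubility of Sr₃(PO₄)₂.
[PO₄³⁻] ≈ 0.52 mol/L (common ion dominates); [Sr²⁺] = 3s.
Ksp = [Sr²⁺]^3[PO₄³⁻]^2 = (3s)^3(0.52)^2
(3s)^3 = 6.4×10⁻²⁸ / (0.52)^2 = 2.4×10⁻²⁷
s = 4.4×10⁻¹⁰ mol/L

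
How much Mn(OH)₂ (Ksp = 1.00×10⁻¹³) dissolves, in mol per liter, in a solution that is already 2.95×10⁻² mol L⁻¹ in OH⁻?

Mn(OH)₂(s) ⇌ Mn²⁺(aq) + 2 OH⁻(aq)
OH⁻ is already present at 2.95×10⁻² mol L⁻¹. If s mol/L of Mn(OH)₂ dissolves, [Mn²⁺] = s while [OH⁻] ≈ 2.95×10⁻² mol L⁻¹.
Ksp = [Mn²⁺][OH⁻]^2 = s(2.95×10⁻²)^2
s = 1.00×10⁻¹³ / (2.95×10⁻²)^2 = 1.15×10⁻¹⁰
s = 1.15×10⁻¹⁰ mol L⁻¹

1.15×10⁻¹⁰ M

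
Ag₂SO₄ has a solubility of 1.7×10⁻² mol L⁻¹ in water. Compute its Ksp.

Ag₂SO₄(s) ⇌ 2 Ag⁺(aq) + SO₄²⁻(aq)
For each mole of Ag₂SO₄ that dissolves per liter, [Ag⁺] = 2s and [SO₄²⁻] = s; let s denote this solubility.
Ksp = [Ag⁺]^2[SO₄²⁻] = (2s)^2 · s = 4s^3
Ksp = 4 × (1.7×10⁻²)^3 = 2.0×10⁻⁵

Ksp = 2.0×10⁻⁵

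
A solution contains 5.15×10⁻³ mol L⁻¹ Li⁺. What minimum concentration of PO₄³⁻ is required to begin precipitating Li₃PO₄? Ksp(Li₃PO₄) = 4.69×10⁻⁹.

3.43×10⁻² M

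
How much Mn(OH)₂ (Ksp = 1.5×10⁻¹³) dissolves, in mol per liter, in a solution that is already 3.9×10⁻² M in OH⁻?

9.9×10⁻¹¹ M

Mn(OH)₂(s) ⇌ Mn²⁺(aq) + 2 OH⁻(aq)
Let s be the solubility of Mn(OH)₂ here. The common ion gives [OH⁻] ≈ 3.9×10⁻² M, and [Mn²⁺] = s.
Ksp = [Mn²⁺][OH⁻]^2 = s(3.9×10⁻²)^2
s = 1.5×10⁻¹³ / (3.9×10⁻²)^2 = 9.9×10⁻¹¹
s = 9.9×10⁻¹¹ M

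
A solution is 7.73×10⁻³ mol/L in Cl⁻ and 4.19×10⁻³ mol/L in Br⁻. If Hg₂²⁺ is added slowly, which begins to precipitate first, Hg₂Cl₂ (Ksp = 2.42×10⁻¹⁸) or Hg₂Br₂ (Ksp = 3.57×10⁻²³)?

A salt starts to precipitate once the ion product Q reaches its Ksp.
For Hg₂Cl₂: [Hg₂²⁺] = (Ksp/[Cl⁻]^2) = 4.05×10⁻¹⁴ mol/L
For Hg₂Br₂: [Hg₂²⁺] = (Ksp/[Br⁻]^2) = 2.03×10⁻¹⁸ mol/L
Hg₂Br₂ requires the lower [Hg₂²⁺], so it precipitates first.

Hg₂Br₂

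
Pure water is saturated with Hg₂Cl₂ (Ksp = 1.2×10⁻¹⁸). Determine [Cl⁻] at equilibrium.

Hg₂Cl₂(s) ⇌ Hg₂²⁺(aq) + 2 Cl⁻(aq)
Let s be the molar solubility. Then [Hg₂²⁺] = s and [Cl⁻] = 2s.
Ksp = [Hg₂²⁺][Cl⁻]^2 = s · (2s)^2 = 4s^3 = 1.2×10⁻¹⁸
s = 6.7×10⁻⁷ M
[Cl⁻] = 2s = 1.3×10⁻⁶ M

1.3×10⁻⁶ M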